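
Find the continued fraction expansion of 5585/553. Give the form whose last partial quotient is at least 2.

5585 = 10*553 + 55
553 = 10*55 + 3
55 = 18*3 + 1
3 = 3*1 + 0  (stop)
So 5585/553 = [10; 10, 18, 3].

[10; 10, 18, 3]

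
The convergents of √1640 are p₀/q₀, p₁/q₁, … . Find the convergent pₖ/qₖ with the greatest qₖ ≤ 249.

6520/161

√1640 = [40; 2, 80, …] (period length 2).
Convergents:
  p_0/q_0 = 40/1
  p_1/q_1 = 81/2
  p_2/q_2 = 6520/161
  p_3/q_3 = 13121/324
q_2 = 161 ≤ 249 < 324 = q_3, so the answer is 6520/161.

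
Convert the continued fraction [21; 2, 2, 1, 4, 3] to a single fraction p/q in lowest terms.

Using pₖ = aₖpₖ₋₁ + pₖ₋₂ and qₖ = aₖqₖ₋₁ + qₖ₋₂:
  k=0: a=21, p=21, q=1
  k=1: a=2, p=43, q=2
  k=2: a=2, p=107, q=5
  k=3: a=1, p=150, q=7
  k=4: a=4, p=707, q=33
  k=5: a=3, p=2271, q=106

2271/106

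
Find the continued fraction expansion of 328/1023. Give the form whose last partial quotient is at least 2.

328 = 0×1023 + 328
1023 = 3×328 + 39
328 = 8×39 + 16
39 = 2×16 + 7
16 = 2×7 + 2
7 = 3×2 + 1
2 = 2×1 + 0  (stop)
So 328/1023 = [0; 3, 8, 2, 2, 3, 2].

[0; 3, 8, 2, 2, 3, 2]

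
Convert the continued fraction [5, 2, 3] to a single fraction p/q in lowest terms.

38/7

Using pₖ = aₖpₖ₋₁ + pₖ₋₂ and qₖ = aₖqₖ₋₁ + qₖ₋₂:
  k=0: a=5, p=5, q=1
  k=1: a=2, p=11, q=2
  k=2: a=3, p=38, q=7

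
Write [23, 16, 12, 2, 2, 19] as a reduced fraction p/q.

Fold from the inside: start with 19/1.
  2 + 1/19 = 39/19
  2 + 19/39 = 97/39
  12 + 39/97 = 1203/97
  16 + 97/1203 = 19345/1203
  23 + 1203/19345 = 446138/19345

446138/19345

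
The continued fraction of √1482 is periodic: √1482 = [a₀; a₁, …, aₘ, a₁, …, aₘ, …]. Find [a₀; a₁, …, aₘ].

[38; 2, 76]

a₀ = ⌊√1482⌋ = 38.
With m₀=0, d₀=1 and mₖ₊₁ = dₖaₖ − mₖ, dₖ₊₁ = (n − mₖ₊₁²)/dₖ, aₖ₊₁ = ⌊(a₀+mₖ₊₁)/dₖ₊₁⌋:
  k=1: m=38, d=38, a=2
  k=2: m=38, d=1, a=76
d=1 and a=2a₀=76 at k=2, so the next step gives (m, d) = (38, 38) again — its k=1 value — and the period has length 2.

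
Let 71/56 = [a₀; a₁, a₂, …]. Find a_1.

3

71 = 1·56 + 15   →  a_0 = 1
56 = 3·15 + 11   →  a_1 = 3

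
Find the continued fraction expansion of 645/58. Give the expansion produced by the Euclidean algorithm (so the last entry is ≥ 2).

[11; 8, 3, 2]

645 = 11*58 + 7
58 = 8*7 + 2
7 = 3*2 + 1
2 = 2*1 + 0  (stop)
So 645/58 = [11; 8, 3, 2].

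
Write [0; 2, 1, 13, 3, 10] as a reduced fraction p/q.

Fold from the inside: start with 10/1.
  3 + 1/10 = 31/10
  13 + 10/31 = 413/31
  1 + 31/413 = 444/413
  2 + 413/444 = 1301/444
  0 + 444/1301 = 444/1301

444/1301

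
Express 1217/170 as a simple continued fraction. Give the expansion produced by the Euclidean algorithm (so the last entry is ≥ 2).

1217 = 7×170 + 27
170 = 6×27 + 8
27 = 3×8 + 3
8 = 2×3 + 2
3 = 1×2 + 1
2 = 2×1 + 0  (stop)
So 1217/170 = [7; 6, 3, 2, 1, 2].

[7; 6, 3, 2, 1, 2]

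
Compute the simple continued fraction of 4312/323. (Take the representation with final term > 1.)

4312 = 13×323 + 113
323 = 2×113 + 97
113 = 1×97 + 16
97 = 6×16 + 1
16 = 16×1 + 0  (stop)
So 4312/323 = [13; 2, 1, 6, 16].

[13; 2, 1, 6, 16]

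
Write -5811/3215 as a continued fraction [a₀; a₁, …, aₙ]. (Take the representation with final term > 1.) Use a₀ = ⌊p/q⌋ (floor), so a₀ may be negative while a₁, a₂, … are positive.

[-2; 5, 5, 6, 3, 6]

-5811 = -2·3215 + 619
3215 = 5·619 + 120
619 = 5·120 + 19
120 = 6·19 + 6
19 = 3·6 + 1
6 = 6·1 + 0  (stop)
So -5811/3215 = [-2; 5, 5, 6, 3, 6].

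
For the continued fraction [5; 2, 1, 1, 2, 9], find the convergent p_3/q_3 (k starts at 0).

27/5

Using pₖ = aₖpₖ₋₁ + pₖ₋₂, qₖ = aₖqₖ₋₁ + qₖ₋₂ (with p₋₁=1, p₋₂=0, q₋₁=0, q₋₂=1):
  k=0: a=5, p=5, q=1
  k=1: a=2, p=11, q=2
  k=2: a=1, p=16, q=3
  k=3: a=1, p=27, q=5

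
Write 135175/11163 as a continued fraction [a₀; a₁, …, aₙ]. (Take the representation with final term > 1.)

135175 = 12×11163 + 1219
11163 = 9×1219 + 192
1219 = 6×192 + 67
192 = 2×67 + 58
67 = 1×58 + 9
58 = 6×9 + 4
9 = 2×4 + 1
4 = 4×1 + 0  (stop)
So 135175/11163 = [12; 9, 6, 2, 1, 6, 2, 4].

[12; 9, 6, 2, 1, 6, 2, 4]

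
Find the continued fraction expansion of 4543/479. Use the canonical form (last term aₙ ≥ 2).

[9; 2, 15, 2, 7]

4543 = 9*479 + 232
479 = 2*232 + 15
232 = 15*15 + 7
15 = 2*7 + 1
7 = 7*1 + 0  (stop)
So 4543/479 = [9; 2, 15, 2, 7].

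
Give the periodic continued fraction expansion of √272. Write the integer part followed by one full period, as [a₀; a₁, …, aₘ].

[16; 2, 32]

a₀ = ⌊√272⌋ = 16.
With m₀=0, d₀=1 and mₖ₊₁ = dₖaₖ − mₖ, dₖ₊₁ = (n − mₖ₊₁²)/dₖ, aₖ₊₁ = ⌊(a₀+mₖ₊₁)/dₖ₊₁⌋:
  k=1: m=16, d=16, a=2
  k=2: m=16, d=1, a=32
d=1 and a=2a₀=32 at k=2, so the next step gives (m, d) = (16, 16) again — its k=1 value — and the period has length 2.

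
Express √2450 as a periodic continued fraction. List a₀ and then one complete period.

[49; 2, 98]

a₀ = ⌊√2450⌋ = 49.
With m₀=0, d₀=1 and mₖ₊₁ = dₖaₖ − mₖ, dₖ₊₁ = (n − mₖ₊₁²)/dₖ, aₖ₊₁ = ⌊(a₀+mₖ₊₁)/dₖ₊₁⌋:
  k=1: m=49, d=49, a=2
  k=2: m=49, d=1, a=98
d=1 and a=2a₀=98 at k=2, so the next step gives (m, d) = (49, 49) again — its k=1 value — and the period has length 2.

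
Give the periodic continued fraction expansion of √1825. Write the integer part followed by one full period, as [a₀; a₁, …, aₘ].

[42; 1, 2, 1, 1, 2, 1, 84]

a₀ = ⌊√1825⌋ = 42.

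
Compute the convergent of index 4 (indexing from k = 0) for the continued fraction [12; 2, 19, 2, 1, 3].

1486/119

Using pₖ = aₖpₖ₋₁ + pₖ₋₂, qₖ = aₖqₖ₋₁ + qₖ₋₂ (with p₋₁=1, p₋₂=0, q₋₁=0, q₋₂=1):
  k=0: a=12, p=12, q=1
  k=1: a=2, p=25, q=2
  k=2: a=19, p=487, q=39
  k=3: a=2, p=999, q=80
  k=4: a=1, p=1486, q=119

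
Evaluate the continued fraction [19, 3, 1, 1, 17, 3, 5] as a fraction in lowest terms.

Fold from the inside: start with 5/1.
  3 + 1/5 = 16/5
  17 + 5/16 = 277/16
  1 + 16/277 = 293/277
  1 + 277/293 = 570/293
  3 + 293/570 = 2003/570
  19 + 570/2003 = 38627/2003

38627/2003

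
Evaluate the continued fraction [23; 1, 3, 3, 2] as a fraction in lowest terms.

Using pₖ = aₖpₖ₋₁ + pₖ₋₂ and qₖ = aₖqₖ₋₁ + qₖ₋₂:
  k=0: a=23, p=23, q=1
  k=1: a=1, p=24, q=1
  k=2: a=3, p=95, q=4
  k=3: a=3, p=309, q=13
  k=4: a=2, p=713, q=30

713/30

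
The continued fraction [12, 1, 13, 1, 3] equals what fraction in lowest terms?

763/59

Using pₖ = aₖpₖ₋₁ + pₖ₋₂ and qₖ = aₖqₖ₋₁ + qₖ₋₂:
  k=0: a=12, p=12, q=1
  k=1: a=1, p=13, q=1
  k=2: a=13, p=181, q=14
  k=3: a=1, p=194, q=15
  k=4: a=3, p=763, q=59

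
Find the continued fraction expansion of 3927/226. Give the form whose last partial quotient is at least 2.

3927 = 17·226 + 85
226 = 2·85 + 56
85 = 1·56 + 29
56 = 1·29 + 27
29 = 1·27 + 2
27 = 13·2 + 1
2 = 2·1 + 0  (stop)
So 3927/226 = [17; 2, 1, 1, 1, 13, 2].

[17; 2, 1, 1, 1, 13, 2]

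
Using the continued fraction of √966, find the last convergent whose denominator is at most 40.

777/25

√966 = [31; 12, 2, 2, 2, 12, 62, …] (period length 6).
Convergents:
  p_0/q_0 = 31/1
  p_1/q_1 = 373/12
  p_2/q_2 = 777/25
  p_3/q_3 = 1927/62
q_2 = 25 ≤ 40 < 62 = q_3, so the answer is 777/25.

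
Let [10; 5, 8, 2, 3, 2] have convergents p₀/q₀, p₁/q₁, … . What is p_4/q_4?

3079/302

Using pₖ = aₖpₖ₋₁ + pₖ₋₂, qₖ = aₖqₖ₋₁ + qₖ₋₂ (with p₋₁=1, p₋₂=0, q₋₁=0, q₋₂=1):
  k=0: a=10, p=10, q=1
  k=1: a=5, p=51, q=5
  k=2: a=8, p=418, q=41
  k=3: a=2, p=887, q=87
  k=4: a=3, p=3079, q=302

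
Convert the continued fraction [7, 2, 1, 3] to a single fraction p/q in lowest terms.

81/11

Using pₖ = aₖpₖ₋₁ + pₖ₋₂ and qₖ = aₖqₖ₋₁ + qₖ₋₂:
  k=0: a=7, p=7, q=1
  k=1: a=2, p=15, q=2
  k=2: a=1, p=22, q=3
  k=3: a=3, p=81, q=11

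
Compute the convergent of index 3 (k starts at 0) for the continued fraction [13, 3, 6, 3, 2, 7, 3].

Using pₖ = aₖpₖ₋₁ + pₖ₋₂, qₖ = aₖqₖ₋₁ + qₖ₋₂ (with p₋₁=1, p₋₂=0, q₋₁=0, q₋₂=1):
  k=0: a=13, p=13, q=1
  k=1: a=3, p=40, q=3
  k=2: a=6, p=253, q=19
  k=3: a=3, p=799, q=60

799/60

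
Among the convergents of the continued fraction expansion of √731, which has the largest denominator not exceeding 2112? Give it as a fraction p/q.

39447/1459

√731 = [27; 27, 54, …] (period length 2).
Convergents:
  p_0/q_0 = 27/1
  p_1/q_1 = 730/27
  p_2/q_2 = 39447/1459
  p_3/q_3 = 1065799/39420
q_2 = 1459 ≤ 2112 < 39420 = q_3, so the answer is 39447/1459.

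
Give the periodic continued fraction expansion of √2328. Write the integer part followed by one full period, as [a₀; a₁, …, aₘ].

[48; 4, 96]

a₀ = ⌊√2328⌋ = 48.
With m₀=0, d₀=1 and mₖ₊₁ = dₖaₖ − mₖ, dₖ₊₁ = (n − mₖ₊₁²)/dₖ, aₖ₊₁ = ⌊(a₀+mₖ₊₁)/dₖ₊₁⌋:
  k=1: m=48, d=24, a=4
  k=2: m=48, d=1, a=96
d=1 and a=2a₀=96 at k=2, so the next step gives (m, d) = (48, 24) again — its k=1 value — and the period has length 2.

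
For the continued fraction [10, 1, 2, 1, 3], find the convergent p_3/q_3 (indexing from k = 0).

43/4

Using pₖ = aₖpₖ₋₁ + pₖ₋₂, qₖ = aₖqₖ₋₁ + qₖ₋₂ (with p₋₁=1, p₋₂=0, q₋₁=0, q₋₂=1):
  k=0: a=10, p=10, q=1
  k=1: a=1, p=11, q=1
  k=2: a=2, p=32, q=3
  k=3: a=1, p=43, q=4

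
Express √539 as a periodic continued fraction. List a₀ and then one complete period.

[23; 4, 1, 1, 1, 1, 1, 4, 46]

a₀ = ⌊√539⌋ = 23.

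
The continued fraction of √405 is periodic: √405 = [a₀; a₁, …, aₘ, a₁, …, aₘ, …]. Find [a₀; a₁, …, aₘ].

[20; 8, 40]

a₀ = ⌊√405⌋ = 20.
With m₀=0, d₀=1 and mₖ₊₁ = dₖaₖ − mₖ, dₖ₊₁ = (n − mₖ₊₁²)/dₖ, aₖ₊₁ = ⌊(a₀+mₖ₊₁)/dₖ₊₁⌋:
  k=1: m=20, d=5, a=8
  k=2: m=20, d=1, a=40
d=1 and a=2a₀=40 at k=2, so the next step gives (m, d) = (20, 5) again — its k=1 value — and the period has length 2.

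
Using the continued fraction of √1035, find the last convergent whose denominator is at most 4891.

72257/2246

√1035 = [32; 5, 1, 5, 64, …] (period length 4).
Convergents:
  p_0/q_0 = 32/1
  p_1/q_1 = 161/5
  p_2/q_2 = 193/6
  p_3/q_3 = 1126/35
  p_4/q_4 = 72257/2246
  p_5/q_5 = 362411/11265
q_4 = 2246 ≤ 4891 < 11265 = q_5, so the answer is 72257/2246.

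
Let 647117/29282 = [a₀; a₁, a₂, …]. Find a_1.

10

647117 = 22·29282 + 2913   →  a_0 = 22
29282 = 10·2913 + 152   →  a_1 = 10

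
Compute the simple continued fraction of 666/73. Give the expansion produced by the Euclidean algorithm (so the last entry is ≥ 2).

[9; 8, 9]

666 = 9×73 + 9
73 = 8×9 + 1
9 = 9×1 + 0  (stop)
So 666/73 = [9; 8, 9].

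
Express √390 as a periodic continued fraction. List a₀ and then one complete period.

a₀ = ⌊√390⌋ = 19.
With m₀=0, d₀=1 and mₖ₊₁ = dₖaₖ − mₖ, dₖ₊₁ = (n − mₖ₊₁²)/dₖ, aₖ₊₁ = ⌊(a₀+mₖ₊₁)/dₖ₊₁⌋:
  k=1: m=19, d=29, a=1
  k=2: m=10, d=10, a=2
  k=3: m=10, d=29, a=1
  k=4: m=19, d=1, a=38
d=1 and a=2a₀=38 at k=4, so the next step gives (m, d) = (19, 29) again — its k=1 value — and the period has length 4.

[19; 1, 2, 1, 38]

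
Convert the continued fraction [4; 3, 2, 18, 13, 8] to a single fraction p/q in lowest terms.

Using pₖ = aₖpₖ₋₁ + pₖ₋₂ and qₖ = aₖqₖ₋₁ + qₖ₋₂:
  k=0: a=4, p=4, q=1
  k=1: a=3, p=13, q=3
  k=2: a=2, p=30, q=7
  k=3: a=18, p=553, q=129
  k=4: a=13, p=7219, q=1684
  k=5: a=8, p=58305, q=13601

58305/13601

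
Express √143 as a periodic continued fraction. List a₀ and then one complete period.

a₀ = ⌊√143⌋ = 11.
With m₀=0, d₀=1 and mₖ₊₁ = dₖaₖ − mₖ, dₖ₊₁ = (n − mₖ₊₁²)/dₖ, aₖ₊₁ = ⌊(a₀+mₖ₊₁)/dₖ₊₁⌋:
  k=1: m=11, d=22, a=1
  k=2: m=11, d=1, a=22
d=1 and a=2a₀=22 at k=2, so the next step gives (m, d) = (11, 22) again — its k=1 value — and the period has length 2.

[11; 1, 22]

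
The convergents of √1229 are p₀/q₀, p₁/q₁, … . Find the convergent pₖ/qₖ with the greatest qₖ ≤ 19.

631/18

√1229 = [35; 17, 1, 1, 17, 70, …] (period length 5).
Convergents:
  p_0/q_0 = 35/1
  p_1/q_1 = 596/17
  p_2/q_2 = 631/18
  p_3/q_3 = 1227/35
q_2 = 18 ≤ 19 < 35 = q_3, so the answer is 631/18.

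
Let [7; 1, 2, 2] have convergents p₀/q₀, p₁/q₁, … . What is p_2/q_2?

Using pₖ = aₖpₖ₋₁ + pₖ₋₂, qₖ = aₖqₖ₋₁ + qₖ₋₂ (with p₋₁=1, p₋₂=0, q₋₁=0, q₋₂=1):
  k=0: a=7, p=7, q=1
  k=1: a=1, p=8, q=1
  k=2: a=2, p=23, q=3

23/3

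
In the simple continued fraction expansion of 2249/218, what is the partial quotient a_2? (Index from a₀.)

2249 = 10·218 + 69   →  a_0 = 10
218 = 3·69 + 11   →  a_1 = 3
69 = 6·11 + 3   →  a_2 = 6

6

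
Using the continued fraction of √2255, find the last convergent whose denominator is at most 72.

√2255 = [47; 2, 18, 2, 94, …] (period length 4).
Convergents:
  p_0/q_0 = 47/1
  p_1/q_1 = 95/2
  p_2/q_2 = 1757/37
  p_3/q_3 = 3609/76
q_2 = 37 ≤ 72 < 76 = q_3, so the answer is 1757/37.

1757/37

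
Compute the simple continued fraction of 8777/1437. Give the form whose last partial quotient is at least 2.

[6; 9, 3, 1, 2, 4, 3]

8777 = 6*1437 + 155
1437 = 9*155 + 42
155 = 3*42 + 29
42 = 1*29 + 13
29 = 2*13 + 3
13 = 4*3 + 1
3 = 3*1 + 0  (stop)
So 8777/1437 = [6; 9, 3, 1, 2, 4, 3].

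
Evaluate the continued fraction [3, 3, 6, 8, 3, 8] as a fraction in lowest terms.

Using pₖ = aₖpₖ₋₁ + pₖ₋₂ and qₖ = aₖqₖ₋₁ + qₖ₋₂:
  k=0: a=3, p=3, q=1
  k=1: a=3, p=10, q=3
  k=2: a=6, p=63, q=19
  k=3: a=8, p=514, q=155
  k=4: a=3, p=1605, q=484
  k=5: a=8, p=13354, q=4027

13354/4027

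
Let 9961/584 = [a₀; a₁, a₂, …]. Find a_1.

17

9961 = 17·584 + 33   →  a_0 = 17
584 = 17·33 + 23   →  a_1 = 17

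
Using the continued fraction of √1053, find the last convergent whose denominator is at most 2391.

41828/1289

√1053 = [32; 2, 4, 2, 64, …] (period length 4).
Convergents:
  p_0/q_0 = 32/1
  p_1/q_1 = 65/2
  p_2/q_2 = 292/9
  p_3/q_3 = 649/20
  p_4/q_4 = 41828/1289
  p_5/q_5 = 84305/2598
q_4 = 1289 ≤ 2391 < 2598 = q_5, so the answer is 41828/1289.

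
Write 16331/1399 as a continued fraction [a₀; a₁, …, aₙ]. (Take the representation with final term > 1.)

16331 = 11×1399 + 942
1399 = 1×942 + 457
942 = 2×457 + 28
457 = 16×28 + 9
28 = 3×9 + 1
9 = 9×1 + 0  (stop)
So 16331/1399 = [11; 1, 2, 16, 3, 9].

[11; 1, 2, 16, 3, 9]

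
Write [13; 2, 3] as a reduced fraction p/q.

Using pₖ = aₖpₖ₋₁ + pₖ₋₂ and qₖ = aₖqₖ₋₁ + qₖ₋₂:
  k=0: a=13, p=13, q=1
  k=1: a=2, p=27, q=2
  k=2: a=3, p=94, q=7

94/7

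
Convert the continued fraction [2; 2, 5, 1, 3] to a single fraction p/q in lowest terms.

Using pₖ = aₖpₖ₋₁ + pₖ₋₂ and qₖ = aₖqₖ₋₁ + qₖ₋₂:
  k=0: a=2, p=2, q=1
  k=1: a=2, p=5, q=2
  k=2: a=5, p=27, q=11
  k=3: a=1, p=32, q=13
  k=4: a=3, p=123, q=50

123/50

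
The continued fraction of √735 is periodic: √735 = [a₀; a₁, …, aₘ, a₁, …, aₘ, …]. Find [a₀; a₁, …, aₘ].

a₀ = ⌊√735⌋ = 27.
With m₀=0, d₀=1 and mₖ₊₁ = dₖaₖ − mₖ, dₖ₊₁ = (n − mₖ₊₁²)/dₖ, aₖ₊₁ = ⌊(a₀+mₖ₊₁)/dₖ₊₁⌋:
  k=1: m=27, d=6, a=9
  k=2: m=27, d=1, a=54
d=1 and a=2a₀=54 at k=2, so the next step gives (m, d) = (27, 6) again — its k=1 value — and the period has length 2.

[27; 9, 54]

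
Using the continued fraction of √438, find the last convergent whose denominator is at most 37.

√438 = [20; 1, 12, 1, 40, …] (period length 4).
Convergents:
  p_0/q_0 = 20/1
  p_1/q_1 = 21/1
  p_2/q_2 = 272/13
  p_3/q_3 = 293/14
  p_4/q_4 = 11992/573
q_3 = 14 ≤ 37 < 573 = q_4, so the answer is 293/14.

293/14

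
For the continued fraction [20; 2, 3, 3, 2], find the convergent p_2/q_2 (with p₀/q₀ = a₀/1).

Using pₖ = aₖpₖ₋₁ + pₖ₋₂, qₖ = aₖqₖ₋₁ + qₖ₋₂ (with p₋₁=1, p₋₂=0, q₋₁=0, q₋₂=1):
  k=0: a=20, p=20, q=1
  k=1: a=2, p=41, q=2
  k=2: a=3, p=143, q=7

143/7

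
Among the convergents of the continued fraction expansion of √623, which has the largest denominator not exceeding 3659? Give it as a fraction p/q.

√623 = [24; 1, 23, 1, 48, …] (period length 4).
Convergents:
  p_0/q_0 = 24/1
  p_1/q_1 = 25/1
  p_2/q_2 = 599/24
  p_3/q_3 = 624/25
  p_4/q_4 = 30551/1224
  p_5/q_5 = 31175/1249
  p_6/q_6 = 747576/29951
q_5 = 1249 ≤ 3659 < 29951 = q_6, so the answer is 31175/1249.

31175/1249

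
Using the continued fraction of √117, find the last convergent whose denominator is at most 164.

√117 = [10; 1, 4, 2, 4, 1, 20, …] (period length 6).
Convergents:
  p_0/q_0 = 10/1
  p_1/q_1 = 11/1
  p_2/q_2 = 54/5
  p_3/q_3 = 119/11
  p_4/q_4 = 530/49
  p_5/q_5 = 649/60
  p_6/q_6 = 13510/1249
q_5 = 60 ≤ 164 < 1249 = q_6, so the answer is 649/60.

649/60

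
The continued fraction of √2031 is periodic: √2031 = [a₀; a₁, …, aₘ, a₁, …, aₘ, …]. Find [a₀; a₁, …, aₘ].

[45; 15, 90]

a₀ = ⌊√2031⌋ = 45.
With m₀=0, d₀=1 and mₖ₊₁ = dₖaₖ − mₖ, dₖ₊₁ = (n − mₖ₊₁²)/dₖ, aₖ₊₁ = ⌊(a₀+mₖ₊₁)/dₖ₊₁⌋:
  k=1: m=45, d=6, a=15
  k=2: m=45, d=1, a=90
d=1 and a=2a₀=90 at k=2, so the next step gives (m, d) = (45, 6) again — its k=1 value — and the period has length 2.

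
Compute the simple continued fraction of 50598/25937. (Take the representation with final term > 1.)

50598 = 1*25937 + 24661
25937 = 1*24661 + 1276
24661 = 19*1276 + 417
1276 = 3*417 + 25
417 = 16*25 + 17
25 = 1*17 + 8
17 = 2*8 + 1
8 = 8*1 + 0  (stop)
So 50598/25937 = [1; 1, 19, 3, 16, 1, 2, 8].

[1; 1, 19, 3, 16, 1, 2, 8]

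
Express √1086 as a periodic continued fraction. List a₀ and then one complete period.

a₀ = ⌊√1086⌋ = 32.
With m₀=0, d₀=1 and mₖ₊₁ = dₖaₖ − mₖ, dₖ₊₁ = (n − mₖ₊₁²)/dₖ, aₖ₊₁ = ⌊(a₀+mₖ₊₁)/dₖ₊₁⌋:
  k=1: m=32, d=62, a=1
  k=2: m=30, d=3, a=20
  k=3: m=30, d=62, a=1
  k=4: m=32, d=1, a=64
d=1 and a=2a₀=64 at k=4, so the next step gives (m, d) = (32, 62) again — its k=1 value — and the period has length 4.

[32; 1, 20, 1, 64]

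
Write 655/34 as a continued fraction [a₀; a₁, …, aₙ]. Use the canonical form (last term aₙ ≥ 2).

655 = 19·34 + 9
34 = 3·9 + 7
9 = 1·7 + 2
7 = 3·2 + 1
2 = 2·1 + 0  (stop)
So 655/34 = [19; 3, 1, 3, 2].

[19; 3, 1, 3, 2]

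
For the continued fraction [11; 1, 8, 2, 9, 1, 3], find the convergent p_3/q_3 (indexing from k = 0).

226/19

Using pₖ = aₖpₖ₋₁ + pₖ₋₂, qₖ = aₖqₖ₋₁ + qₖ₋₂ (with p₋₁=1, p₋₂=0, q₋₁=0, q₋₂=1):
  k=0: a=11, p=11, q=1
  k=1: a=1, p=12, q=1
  k=2: a=8, p=107, q=9
  k=3: a=2, p=226, q=19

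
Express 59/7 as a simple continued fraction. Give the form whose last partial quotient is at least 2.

[8; 2, 3]

59 = 8·7 + 3
7 = 2·3 + 1
3 = 3·1 + 0  (stop)
So 59/7 = [8; 2, 3].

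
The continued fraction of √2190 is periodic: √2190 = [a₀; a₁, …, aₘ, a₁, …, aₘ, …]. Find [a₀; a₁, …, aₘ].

[46; 1, 3, 1, 14, 1, 3, 1, 92]

a₀ = ⌊√2190⌋ = 46.
With m₀=0, d₀=1 and mₖ₊₁ = dₖaₖ − mₖ, dₖ₊₁ = (n − mₖ₊₁²)/dₖ, aₖ₊₁ = ⌊(a₀+mₖ₊₁)/dₖ₊₁⌋:
  k=1: m=46, d=74, a=1
  k=2: m=28, d=19, a=3
  k=3: m=29, d=71, a=1
  k=4: m=42, d=6, a=14
  k=5: m=42, d=71, a=1
  k=6: m=29, d=19, a=3
  k=7: m=28, d=74, a=1
  k=8: m=46, d=1, a=92
d=1 and a=2a₀=92 at k=8, so the next step gives (m, d) = (46, 74) again — its k=1 value — and the period has length 8.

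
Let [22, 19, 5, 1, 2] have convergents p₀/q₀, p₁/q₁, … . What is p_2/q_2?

Using pₖ = aₖpₖ₋₁ + pₖ₋₂, qₖ = aₖqₖ₋₁ + qₖ₋₂ (with p₋₁=1, p₋₂=0, q₋₁=0, q₋₂=1):
  k=0: a=22, p=22, q=1
  k=1: a=19, p=419, q=19
  k=2: a=5, p=2117, q=96

2117/96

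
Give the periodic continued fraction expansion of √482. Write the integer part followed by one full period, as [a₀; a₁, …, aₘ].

[21; 1, 20, 1, 42]

a₀ = ⌊√482⌋ = 21.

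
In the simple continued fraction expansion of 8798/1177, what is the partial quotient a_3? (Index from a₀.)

8798 = 7·1177 + 559   →  a_0 = 7
1177 = 2·559 + 59   →  a_1 = 2
559 = 9·59 + 28   →  a_2 = 9
59 = 2·28 + 3   →  a_3 = 2

2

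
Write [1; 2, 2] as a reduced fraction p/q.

7/5

Using pₖ = aₖpₖ₋₁ + pₖ₋₂ and qₖ = aₖqₖ₋₁ + qₖ₋₂:
  k=0: a=1, p=1, q=1
  k=1: a=2, p=3, q=2
  k=2: a=2, p=7, q=5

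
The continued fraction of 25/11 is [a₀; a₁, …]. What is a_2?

25 = 2·11 + 3   →  a_0 = 2
11 = 3·3 + 2   →  a_1 = 3
3 = 1·2 + 1   →  a_2 = 1

1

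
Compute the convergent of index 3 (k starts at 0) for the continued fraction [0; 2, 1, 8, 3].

Using pₖ = aₖpₖ₋₁ + pₖ₋₂, qₖ = aₖqₖ₋₁ + qₖ₋₂ (with p₋₁=1, p₋₂=0, q₋₁=0, q₋₂=1):
  k=0: a=0, p=0, q=1
  k=1: a=2, p=1, q=2
  k=2: a=1, p=1, q=3
  k=3: a=8, p=9, q=26

9/26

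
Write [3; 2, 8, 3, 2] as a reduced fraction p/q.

427/123

Using pₖ = aₖpₖ₋₁ + pₖ₋₂ and qₖ = aₖqₖ₋₁ + qₖ₋₂:
  k=0: a=3, p=3, q=1
  k=1: a=2, p=7, q=2
  k=2: a=8, p=59, q=17
  k=3: a=3, p=184, q=53
  k=4: a=2, p=427, q=123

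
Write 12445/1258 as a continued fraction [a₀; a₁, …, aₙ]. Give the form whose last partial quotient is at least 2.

[9; 1, 8, 3, 7, 6]

12445 = 9*1258 + 1123
1258 = 1*1123 + 135
1123 = 8*135 + 43
135 = 3*43 + 6
43 = 7*6 + 1
6 = 6*1 + 0  (stop)
So 12445/1258 = [9; 1, 8, 3, 7, 6].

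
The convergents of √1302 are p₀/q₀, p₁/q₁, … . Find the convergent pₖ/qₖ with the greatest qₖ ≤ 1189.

√1302 = [36; 12, 72, …] (period length 2).
Convergents:
  p_0/q_0 = 36/1
  p_1/q_1 = 433/12
  p_2/q_2 = 31212/865
  p_3/q_3 = 374977/10392
q_2 = 865 ≤ 1189 < 10392 = q_3, so the answer is 31212/865.

31212/865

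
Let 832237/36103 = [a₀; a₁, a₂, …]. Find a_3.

17

832237 = 23·36103 + 1868   →  a_0 = 23
36103 = 19·1868 + 611   →  a_1 = 19
1868 = 3·611 + 35   →  a_2 = 3
611 = 17·35 + 16   →  a_3 = 17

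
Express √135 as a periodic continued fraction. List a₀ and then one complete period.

[11; 1, 1, 1, 1, 1, 1, 1, 22]

a₀ = ⌊√135⌋ = 11.
With m₀=0, d₀=1 and mₖ₊₁ = dₖaₖ − mₖ, dₖ₊₁ = (n − mₖ₊₁²)/dₖ, aₖ₊₁ = ⌊(a₀+mₖ₊₁)/dₖ₊₁⌋:
  k=1: m=11, d=14, a=1
  k=2: m=3, d=9, a=1
  k=3: m=6, d=11, a=1
  k=4: m=5, d=10, a=1
  k=5: m=5, d=11, a=1
  k=6: m=6, d=9, a=1
  k=7: m=3, d=14, a=1
  k=8: m=11, d=1, a=22
d=1 and a=2a₀=22 at k=8, so the next step gives (m, d) = (11, 14) again — its k=1 value — and the period has length 8.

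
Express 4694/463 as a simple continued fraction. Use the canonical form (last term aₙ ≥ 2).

[10; 7, 4, 3, 1, 3]

4694 = 10*463 + 64
463 = 7*64 + 15
64 = 4*15 + 4
15 = 3*4 + 3
4 = 1*3 + 1
3 = 3*1 + 0  (stop)
So 4694/463 = [10; 7, 4, 3, 1, 3].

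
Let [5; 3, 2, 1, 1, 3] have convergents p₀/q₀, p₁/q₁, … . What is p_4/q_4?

90/17

Using pₖ = aₖpₖ₋₁ + pₖ₋₂, qₖ = aₖqₖ₋₁ + qₖ₋₂ (with p₋₁=1, p₋₂=0, q₋₁=0, q₋₂=1):
  k=0: a=5, p=5, q=1
  k=1: a=3, p=16, q=3
  k=2: a=2, p=37, q=7
  k=3: a=1, p=53, q=10
  k=4: a=1, p=90, q=17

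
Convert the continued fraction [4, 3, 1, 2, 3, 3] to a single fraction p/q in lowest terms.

Fold from the inside: start with 3/1.
  3 + 1/3 = 10/3
  2 + 3/10 = 23/10
  1 + 10/23 = 33/23
  3 + 23/33 = 122/33
  4 + 33/122 = 521/122

521/122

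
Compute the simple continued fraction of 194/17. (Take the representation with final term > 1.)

[11; 2, 2, 3]

194 = 11*17 + 7
17 = 2*7 + 3
7 = 2*3 + 1
3 = 3*1 + 0  (stop)
So 194/17 = [11; 2, 2, 3].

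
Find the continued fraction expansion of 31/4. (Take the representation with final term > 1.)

[7; 1, 3]

31 = 7·4 + 3
4 = 1·3 + 1
3 = 3·1 + 0  (stop)
So 31/4 = [7; 1, 3].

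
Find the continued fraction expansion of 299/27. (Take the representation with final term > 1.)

[11; 13, 2]

299 = 11×27 + 2
27 = 13×2 + 1
2 = 2×1 + 0  (stop)
So 299/27 = [11; 13, 2].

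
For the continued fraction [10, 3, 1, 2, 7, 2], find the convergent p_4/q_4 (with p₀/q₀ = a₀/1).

Using pₖ = aₖpₖ₋₁ + pₖ₋₂, qₖ = aₖqₖ₋₁ + qₖ₋₂ (with p₋₁=1, p₋₂=0, q₋₁=0, q₋₂=1):
  k=0: a=10, p=10, q=1
  k=1: a=3, p=31, q=3
  k=2: a=1, p=41, q=4
  k=3: a=2, p=113, q=11
  k=4: a=7, p=832, q=81

832/81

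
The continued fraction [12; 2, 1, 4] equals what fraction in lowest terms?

Fold from the inside: start with 4/1.
  1 + 1/4 = 5/4
  2 + 4/5 = 14/5
  12 + 5/14 = 173/14

173/14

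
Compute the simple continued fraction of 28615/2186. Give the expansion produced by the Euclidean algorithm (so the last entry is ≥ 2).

[13; 11, 10, 2, 1, 2, 2]

28615 = 13·2186 + 197
2186 = 11·197 + 19
197 = 10·19 + 7
19 = 2·7 + 5
7 = 1·5 + 2
5 = 2·2 + 1
2 = 2·1 + 0  (stop)
So 28615/2186 = [13; 11, 10, 2, 1, 2, 2].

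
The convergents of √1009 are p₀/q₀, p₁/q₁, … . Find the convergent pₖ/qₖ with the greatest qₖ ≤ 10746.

137192/4319

√1009 = [31; 1, 3, 3, 1, 62, …] (period length 5).
Convergents:
  p_0/q_0 = 31/1
  p_1/q_1 = 32/1
  p_2/q_2 = 127/4
  p_3/q_3 = 413/13
  p_4/q_4 = 540/17
  p_5/q_5 = 33893/1067
  p_6/q_6 = 34433/1084
  p_7/q_7 = 137192/4319
  p_8/q_8 = 446009/14041
q_7 = 4319 ≤ 10746 < 14041 = q_8, so the answer is 137192/4319.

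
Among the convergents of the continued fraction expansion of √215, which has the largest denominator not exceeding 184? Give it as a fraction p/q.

√215 = [14; 1, 1, 1, 28, …] (period length 4).
Convergents:
  p_0/q_0 = 14/1
  p_1/q_1 = 15/1
  p_2/q_2 = 29/2
  p_3/q_3 = 44/3
  p_4/q_4 = 1261/86
  p_5/q_5 = 1305/89
  p_6/q_6 = 2566/175
  p_7/q_7 = 3871/264
q_6 = 175 ≤ 184 < 264 = q_7, so the answer is 2566/175.

2566/175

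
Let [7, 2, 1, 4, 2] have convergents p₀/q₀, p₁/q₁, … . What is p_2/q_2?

22/3

Using pₖ = aₖpₖ₋₁ + pₖ₋₂, qₖ = aₖqₖ₋₁ + qₖ₋₂ (with p₋₁=1, p₋₂=0, q₋₁=0, q₋₂=1):
  k=0: a=7, p=7, q=1
  k=1: a=2, p=15, q=2
  k=2: a=1, p=22, q=3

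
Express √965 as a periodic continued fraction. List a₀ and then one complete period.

a₀ = ⌊√965⌋ = 31.
With m₀=0, d₀=1 and mₖ₊₁ = dₖaₖ − mₖ, dₖ₊₁ = (n − mₖ₊₁²)/dₖ, aₖ₊₁ = ⌊(a₀+mₖ₊₁)/dₖ₊₁⌋:
  k=1: m=31, d=4, a=15
  k=2: m=29, d=31, a=1
  k=3: m=2, d=31, a=1
  k=4: m=29, d=4, a=15
  k=5: m=31, d=1, a=62
d=1 and a=2a₀=62 at k=5, so the next step gives (m, d) = (31, 4) again — its k=1 value — and the period has length 5.

[31; 15, 1, 1, 15, 62]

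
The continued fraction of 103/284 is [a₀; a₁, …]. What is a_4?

8

103 = 0·284 + 103   →  a_0 = 0
284 = 2·103 + 78   →  a_1 = 2
103 = 1·78 + 25   →  a_2 = 1
78 = 3·25 + 3   →  a_3 = 3
25 = 8·3 + 1   →  a_4 = 8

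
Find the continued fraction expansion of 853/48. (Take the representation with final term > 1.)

[17; 1, 3, 2, 1, 3]

853 = 17×48 + 37
48 = 1×37 + 11
37 = 3×11 + 4
11 = 2×4 + 3
4 = 1×3 + 1
3 = 3×1 + 0  (stop)
So 853/48 = [17; 1, 3, 2, 1, 3].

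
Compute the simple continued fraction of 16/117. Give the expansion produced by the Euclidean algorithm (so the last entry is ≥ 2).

[0; 7, 3, 5]

16 = 0×117 + 16
117 = 7×16 + 5
16 = 3×5 + 1
5 = 5×1 + 0  (stop)
So 16/117 = [0; 7, 3, 5].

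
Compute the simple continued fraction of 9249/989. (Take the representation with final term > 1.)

[9; 2, 1, 5, 3, 18]

9249 = 9×989 + 348
989 = 2×348 + 293
348 = 1×293 + 55
293 = 5×55 + 18
55 = 3×18 + 1
18 = 18×1 + 0  (stop)
So 9249/989 = [9; 2, 1, 5, 3, 18].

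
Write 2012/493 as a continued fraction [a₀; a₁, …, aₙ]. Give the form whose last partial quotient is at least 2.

[4; 12, 3, 13]

2012 = 4·493 + 40
493 = 12·40 + 13
40 = 3·13 + 1
13 = 13·1 + 0  (stop)
So 2012/493 = [4; 12, 3, 13].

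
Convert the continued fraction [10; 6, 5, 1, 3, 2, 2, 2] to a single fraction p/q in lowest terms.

Fold from the inside: start with 2/1.
  2 + 1/2 = 5/2
  2 + 2/5 = 12/5
  3 + 5/12 = 41/12
  1 + 12/41 = 53/41
  5 + 41/53 = 306/53
  6 + 53/306 = 1889/306
  10 + 306/1889 = 19196/1889

19196/1889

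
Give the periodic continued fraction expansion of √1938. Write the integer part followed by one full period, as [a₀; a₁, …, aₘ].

a₀ = ⌊√1938⌋ = 44.
With m₀=0, d₀=1 and mₖ₊₁ = dₖaₖ − mₖ, dₖ₊₁ = (n − mₖ₊₁²)/dₖ, aₖ₊₁ = ⌊(a₀+mₖ₊₁)/dₖ₊₁⌋:
  k=1: m=44, d=2, a=44
  k=2: m=44, d=1, a=88
d=1 and a=2a₀=88 at k=2, so the next step gives (m, d) = (44, 2) again — its k=1 value — and the period has length 2.

[44; 44, 88]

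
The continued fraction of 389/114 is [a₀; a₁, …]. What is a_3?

2

389 = 3·114 + 47   →  a_0 = 3
114 = 2·47 + 20   →  a_1 = 2
47 = 2·20 + 7   →  a_2 = 2
20 = 2·7 + 6   →  a_3 = 2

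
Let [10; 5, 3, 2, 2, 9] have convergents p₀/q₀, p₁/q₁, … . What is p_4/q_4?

Using pₖ = aₖpₖ₋₁ + pₖ₋₂, qₖ = aₖqₖ₋₁ + qₖ₋₂ (with p₋₁=1, p₋₂=0, q₋₁=0, q₋₂=1):
  k=0: a=10, p=10, q=1
  k=1: a=5, p=51, q=5
  k=2: a=3, p=163, q=16
  k=3: a=2, p=377, q=37
  k=4: a=2, p=917, q=90

917/90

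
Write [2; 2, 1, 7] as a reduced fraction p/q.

Fold from the inside: start with 7/1.
  1 + 1/7 = 8/7
  2 + 7/8 = 23/8
  2 + 8/23 = 54/23

54/23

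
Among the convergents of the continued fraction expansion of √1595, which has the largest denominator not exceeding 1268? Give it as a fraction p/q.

√1595 = [39; 1, 14, 1, 78, …] (period length 4).
Convergents:
  p_0/q_0 = 39/1
  p_1/q_1 = 40/1
  p_2/q_2 = 599/15
  p_3/q_3 = 639/16
  p_4/q_4 = 50441/1263
  p_5/q_5 = 51080/1279
q_4 = 1263 ≤ 1268 < 1279 = q_5, so the answer is 50441/1263.

50441/1263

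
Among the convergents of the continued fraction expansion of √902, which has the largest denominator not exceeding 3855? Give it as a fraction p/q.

√902 = [30; 30, 60, …] (period length 2).
Convergents:
  p_0/q_0 = 30/1
  p_1/q_1 = 901/30
  p_2/q_2 = 54090/1801
  p_3/q_3 = 1623601/54060
q_2 = 1801 ≤ 3855 < 54060 = q_3, so the answer is 54090/1801.

54090/1801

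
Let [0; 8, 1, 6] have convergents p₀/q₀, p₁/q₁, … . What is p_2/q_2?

Using pₖ = aₖpₖ₋₁ + pₖ₋₂, qₖ = aₖqₖ₋₁ + qₖ₋₂ (with p₋₁=1, p₋₂=0, q₋₁=0, q₋₂=1):
  k=0: a=0, p=0, q=1
  k=1: a=8, p=1, q=8
  k=2: a=1, p=1, q=9

1/9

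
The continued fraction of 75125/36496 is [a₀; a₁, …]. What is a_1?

17

75125 = 2·36496 + 2133   →  a_0 = 2
36496 = 17·2133 + 235   →  a_1 = 17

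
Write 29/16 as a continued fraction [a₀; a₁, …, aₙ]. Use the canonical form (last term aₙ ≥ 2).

[1; 1, 4, 3]

29 = 1·16 + 13
16 = 1·13 + 3
13 = 4·3 + 1
3 = 3·1 + 0  (stop)
So 29/16 = [1; 1, 4, 3].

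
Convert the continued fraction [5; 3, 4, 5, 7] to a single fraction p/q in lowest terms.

2596/489

Using pₖ = aₖpₖ₋₁ + pₖ₋₂ and qₖ = aₖqₖ₋₁ + qₖ₋₂:
  k=0: a=5, p=5, q=1
  k=1: a=3, p=16, q=3
  k=2: a=4, p=69, q=13
  k=3: a=5, p=361, q=68
  k=4: a=7, p=2596, q=489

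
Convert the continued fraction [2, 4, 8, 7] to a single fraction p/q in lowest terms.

527/235

Fold from the inside: start with 7/1.
  8 + 1/7 = 57/7
  4 + 7/57 = 235/57
  2 + 57/235 = 527/235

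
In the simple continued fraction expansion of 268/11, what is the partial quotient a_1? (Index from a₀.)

2

268 = 24·11 + 4   →  a_0 = 24
11 = 2·4 + 3   →  a_1 = 2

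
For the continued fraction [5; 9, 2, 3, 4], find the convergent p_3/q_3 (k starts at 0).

337/66

Using pₖ = aₖpₖ₋₁ + pₖ₋₂, qₖ = aₖqₖ₋₁ + qₖ₋₂ (with p₋₁=1, p₋₂=0, q₋₁=0, q₋₂=1):
  k=0: a=5, p=5, q=1
  k=1: a=9, p=46, q=9
  k=2: a=2, p=97, q=19
  k=3: a=3, p=337, q=66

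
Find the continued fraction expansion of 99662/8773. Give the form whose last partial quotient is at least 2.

[11; 2, 1, 3, 2, 19, 18]

99662 = 11×8773 + 3159
8773 = 2×3159 + 2455
3159 = 1×2455 + 704
2455 = 3×704 + 343
704 = 2×343 + 18
343 = 19×18 + 1
18 = 18×1 + 0  (stop)
So 99662/8773 = [11; 2, 1, 3, 2, 19, 18].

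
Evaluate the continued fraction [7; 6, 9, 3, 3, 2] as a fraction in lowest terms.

9363/1307

Using pₖ = aₖpₖ₋₁ + pₖ₋₂ and qₖ = aₖqₖ₋₁ + qₖ₋₂:
  k=0: a=7, p=7, q=1
  k=1: a=6, p=43, q=6
  k=2: a=9, p=394, q=55
  k=3: a=3, p=1225, q=171
  k=4: a=3, p=4069, q=568
  k=5: a=2, p=9363, q=1307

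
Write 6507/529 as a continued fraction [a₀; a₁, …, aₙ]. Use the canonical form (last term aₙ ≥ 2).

[12; 3, 3, 17, 3]

6507 = 12×529 + 159
529 = 3×159 + 52
159 = 3×52 + 3
52 = 17×3 + 1
3 = 3×1 + 0  (stop)
So 6507/529 = [12; 3, 3, 17, 3].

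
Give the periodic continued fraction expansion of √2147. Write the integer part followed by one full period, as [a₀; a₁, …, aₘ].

a₀ = ⌊√2147⌋ = 46.
With m₀=0, d₀=1 and mₖ₊₁ = dₖaₖ − mₖ, dₖ₊₁ = (n − mₖ₊₁²)/dₖ, aₖ₊₁ = ⌊(a₀+mₖ₊₁)/dₖ₊₁⌋:
  k=1: m=46, d=31, a=2
  k=2: m=16, d=61, a=1
  k=3: m=45, d=2, a=45
  k=4: m=45, d=61, a=1
  k=5: m=16, d=31, a=2
  k=6: m=46, d=1, a=92
d=1 and a=2a₀=92 at k=6, so the next step gives (m, d) = (46, 31) again — its k=1 value — and the period has length 6.

[46; 2, 1, 45, 1, 2, 92]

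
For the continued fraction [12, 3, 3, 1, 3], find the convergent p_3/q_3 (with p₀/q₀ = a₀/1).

160/13

Using pₖ = aₖpₖ₋₁ + pₖ₋₂, qₖ = aₖqₖ₋₁ + qₖ₋₂ (with p₋₁=1, p₋₂=0, q₋₁=0, q₋₂=1):
  k=0: a=12, p=12, q=1
  k=1: a=3, p=37, q=3
  k=2: a=3, p=123, q=10
  k=3: a=1, p=160, q=13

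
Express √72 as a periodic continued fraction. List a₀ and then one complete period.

a₀ = ⌊√72⌋ = 8.
With m₀=0, d₀=1 and mₖ₊₁ = dₖaₖ − mₖ, dₖ₊₁ = (n − mₖ₊₁²)/dₖ, aₖ₊₁ = ⌊(a₀+mₖ₊₁)/dₖ₊₁⌋:
  k=1: m=8, d=8, a=2
  k=2: m=8, d=1, a=16
d=1 and a=2a₀=16 at k=2, so the next step gives (m, d) = (8, 8) again — its k=1 value — and the period has length 2.

[8; 2, 16]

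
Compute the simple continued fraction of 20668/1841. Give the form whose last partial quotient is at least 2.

20668 = 11*1841 + 417
1841 = 4*417 + 173
417 = 2*173 + 71
173 = 2*71 + 31
71 = 2*31 + 9
31 = 3*9 + 4
9 = 2*4 + 1
4 = 4*1 + 0  (stop)
So 20668/1841 = [11; 4, 2, 2, 2, 3, 2, 4].

[11; 4, 2, 2, 2, 3, 2, 4]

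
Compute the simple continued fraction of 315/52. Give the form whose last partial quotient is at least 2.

[6; 17, 3]

315 = 6*52 + 3
52 = 17*3 + 1
3 = 3*1 + 0  (stop)
So 315/52 = [6; 17, 3].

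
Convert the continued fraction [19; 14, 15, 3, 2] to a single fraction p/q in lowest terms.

28702/1505

Fold from the inside: start with 2/1.
  3 + 1/2 = 7/2
  15 + 2/7 = 107/7
  14 + 7/107 = 1505/107
  19 + 107/1505 = 28702/1505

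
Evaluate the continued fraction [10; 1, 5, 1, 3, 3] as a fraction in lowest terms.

955/88

Using pₖ = aₖpₖ₋₁ + pₖ₋₂ and qₖ = aₖqₖ₋₁ + qₖ₋₂:
  k=0: a=10, p=10, q=1
  k=1: a=1, p=11, q=1
  k=2: a=5, p=65, q=6
  k=3: a=1, p=76, q=7
  k=4: a=3, p=293, q=27
  k=5: a=3, p=955, q=88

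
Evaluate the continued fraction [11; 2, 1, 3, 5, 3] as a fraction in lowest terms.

Using pₖ = aₖpₖ₋₁ + pₖ₋₂ and qₖ = aₖqₖ₋₁ + qₖ₋₂:
  k=0: a=11, p=11, q=1
  k=1: a=2, p=23, q=2
  k=2: a=1, p=34, q=3
  k=3: a=3, p=125, q=11
  k=4: a=5, p=659, q=58
  k=5: a=3, p=2102, q=185

2102/185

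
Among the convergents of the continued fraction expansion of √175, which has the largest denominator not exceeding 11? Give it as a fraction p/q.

√175 = [13; 4, 2, 1, 2, 4, 26, …] (period length 6).
Convergents:
  p_0/q_0 = 13/1
  p_1/q_1 = 53/4
  p_2/q_2 = 119/9
  p_3/q_3 = 172/13
q_2 = 9 ≤ 11 < 13 = q_3, so the answer is 119/9.

119/9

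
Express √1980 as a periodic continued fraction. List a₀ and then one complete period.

a₀ = ⌊√1980⌋ = 44.
With m₀=0, d₀=1 and mₖ₊₁ = dₖaₖ − mₖ, dₖ₊₁ = (n − mₖ₊₁²)/dₖ, aₖ₊₁ = ⌊(a₀+mₖ₊₁)/dₖ₊₁⌋:
  k=1: m=44, d=44, a=2
  k=2: m=44, d=1, a=88
d=1 and a=2a₀=88 at k=2, so the next step gives (m, d) = (44, 44) again — its k=1 value — and the period has length 2.

[44; 2, 88]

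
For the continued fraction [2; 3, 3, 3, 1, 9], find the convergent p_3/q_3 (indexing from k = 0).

Using pₖ = aₖpₖ₋₁ + pₖ₋₂, qₖ = aₖqₖ₋₁ + qₖ₋₂ (with p₋₁=1, p₋₂=0, q₋₁=0, q₋₂=1):
  k=0: a=2, p=2, q=1
  k=1: a=3, p=7, q=3
  k=2: a=3, p=23, q=10
  k=3: a=3, p=76, q=33

76/33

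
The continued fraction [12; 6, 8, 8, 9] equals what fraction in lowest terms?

Using pₖ = aₖpₖ₋₁ + pₖ₋₂ and qₖ = aₖqₖ₋₁ + qₖ₋₂:
  k=0: a=12, p=12, q=1
  k=1: a=6, p=73, q=6
  k=2: a=8, p=596, q=49
  k=3: a=8, p=4841, q=398
  k=4: a=9, p=44165, q=3631

44165/3631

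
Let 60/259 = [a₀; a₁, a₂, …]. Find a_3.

6

60 = 0·259 + 60   →  a_0 = 0
259 = 4·60 + 19   →  a_1 = 4
60 = 3·19 + 3   →  a_2 = 3
19 = 6·3 + 1   →  a_3 = 6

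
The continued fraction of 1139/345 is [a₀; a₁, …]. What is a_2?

3

1139 = 3·345 + 104   →  a_0 = 3
345 = 3·104 + 33   →  a_1 = 3
104 = 3·33 + 5   →  a_2 = 3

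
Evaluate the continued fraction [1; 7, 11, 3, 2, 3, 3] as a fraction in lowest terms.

Using pₖ = aₖpₖ₋₁ + pₖ₋₂ and qₖ = aₖqₖ₋₁ + qₖ₋₂:
  k=0: a=1, p=1, q=1
  k=1: a=7, p=8, q=7
  k=2: a=11, p=89, q=78
  k=3: a=3, p=275, q=241
  k=4: a=2, p=639, q=560
  k=5: a=3, p=2192, q=1921
  k=6: a=3, p=7215, q=6323

7215/6323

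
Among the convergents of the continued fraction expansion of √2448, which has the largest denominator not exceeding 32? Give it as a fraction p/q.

1039/21

√2448 = [49; 2, 10, 2, 98, …] (period length 4).
Convergents:
  p_0/q_0 = 49/1
  p_1/q_1 = 99/2
  p_2/q_2 = 1039/21
  p_3/q_3 = 2177/44
q_2 = 21 ≤ 32 < 44 = q_3, so the answer is 1039/21.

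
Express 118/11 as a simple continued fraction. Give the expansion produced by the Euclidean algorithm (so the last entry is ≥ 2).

[10; 1, 2, 1, 2]

118 = 10*11 + 8
11 = 1*8 + 3
8 = 2*3 + 2
3 = 1*2 + 1
2 = 2*1 + 0  (stop)
So 118/11 = [10; 1, 2, 1, 2].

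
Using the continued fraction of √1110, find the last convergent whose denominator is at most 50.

633/19

√1110 = [33; 3, 6, 3, 66, …] (period length 4).
Convergents:
  p_0/q_0 = 33/1
  p_1/q_1 = 100/3
  p_2/q_2 = 633/19
  p_3/q_3 = 1999/60
q_2 = 19 ≤ 50 < 60 = q_3, so the answer is 633/19.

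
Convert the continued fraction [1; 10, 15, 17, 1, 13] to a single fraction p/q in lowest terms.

Using pₖ = aₖpₖ₋₁ + pₖ₋₂ and qₖ = aₖqₖ₋₁ + qₖ₋₂:
  k=0: a=1, p=1, q=1
  k=1: a=10, p=11, q=10
  k=2: a=15, p=166, q=151
  k=3: a=17, p=2833, q=2577
  k=4: a=1, p=2999, q=2728
  k=5: a=13, p=41820, q=38041

41820/38041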